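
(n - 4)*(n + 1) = n^2 - 3*n - 4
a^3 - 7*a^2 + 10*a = a*(a - 5)*(a - 2)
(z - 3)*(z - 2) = z^2 - 5*z + 6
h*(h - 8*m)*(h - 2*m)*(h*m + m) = h^4*m - 10*h^3*m^2 + h^3*m + 16*h^2*m^3 - 10*h^2*m^2 + 16*h*m^3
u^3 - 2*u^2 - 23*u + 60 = (u - 4)*(u - 3)*(u + 5)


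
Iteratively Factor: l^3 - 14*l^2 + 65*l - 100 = (l - 5)*(l^2 - 9*l + 20) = (l - 5)*(l - 4)*(l - 5)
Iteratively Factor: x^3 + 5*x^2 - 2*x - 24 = (x + 3)*(x^2 + 2*x - 8) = (x - 2)*(x + 3)*(x + 4)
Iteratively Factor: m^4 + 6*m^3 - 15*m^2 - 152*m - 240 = (m + 4)*(m^3 + 2*m^2 - 23*m - 60) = (m + 4)^2*(m^2 - 2*m - 15) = (m + 3)*(m + 4)^2*(m - 5)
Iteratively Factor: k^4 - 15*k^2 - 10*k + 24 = (k - 4)*(k^3 + 4*k^2 + k - 6) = (k - 4)*(k + 2)*(k^2 + 2*k - 3) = (k - 4)*(k - 1)*(k + 2)*(k + 3)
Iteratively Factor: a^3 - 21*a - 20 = (a + 4)*(a^2 - 4*a - 5) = (a - 5)*(a + 4)*(a + 1)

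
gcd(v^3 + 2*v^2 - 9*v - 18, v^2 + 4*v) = 1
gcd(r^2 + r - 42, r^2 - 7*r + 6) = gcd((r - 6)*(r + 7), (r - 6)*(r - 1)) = r - 6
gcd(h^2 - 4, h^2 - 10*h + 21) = 1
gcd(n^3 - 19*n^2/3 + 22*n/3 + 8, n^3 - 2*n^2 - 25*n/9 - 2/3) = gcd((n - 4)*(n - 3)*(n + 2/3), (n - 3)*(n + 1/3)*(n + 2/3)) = n^2 - 7*n/3 - 2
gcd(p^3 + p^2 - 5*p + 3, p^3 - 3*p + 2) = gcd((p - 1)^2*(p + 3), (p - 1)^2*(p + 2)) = p^2 - 2*p + 1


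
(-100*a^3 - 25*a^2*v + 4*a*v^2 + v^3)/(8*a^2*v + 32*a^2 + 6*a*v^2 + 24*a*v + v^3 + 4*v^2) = (-25*a^2 + v^2)/(2*a*v + 8*a + v^2 + 4*v)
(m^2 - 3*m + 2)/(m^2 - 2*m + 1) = (m - 2)/(m - 1)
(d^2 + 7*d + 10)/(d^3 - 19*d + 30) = (d + 2)/(d^2 - 5*d + 6)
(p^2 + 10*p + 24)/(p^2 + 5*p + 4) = (p + 6)/(p + 1)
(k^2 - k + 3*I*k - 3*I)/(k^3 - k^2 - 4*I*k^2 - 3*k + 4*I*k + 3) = (k + 3*I)/(k^2 - 4*I*k - 3)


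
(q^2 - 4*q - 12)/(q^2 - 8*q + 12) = (q + 2)/(q - 2)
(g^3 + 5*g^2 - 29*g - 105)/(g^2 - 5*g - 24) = (g^2 + 2*g - 35)/(g - 8)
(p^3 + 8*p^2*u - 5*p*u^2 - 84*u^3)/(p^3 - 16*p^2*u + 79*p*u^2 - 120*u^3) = (p^2 + 11*p*u + 28*u^2)/(p^2 - 13*p*u + 40*u^2)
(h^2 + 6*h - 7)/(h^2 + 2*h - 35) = (h - 1)/(h - 5)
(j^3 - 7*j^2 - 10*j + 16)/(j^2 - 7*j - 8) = (j^2 + j - 2)/(j + 1)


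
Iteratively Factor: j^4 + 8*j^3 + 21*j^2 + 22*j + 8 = (j + 1)*(j^3 + 7*j^2 + 14*j + 8) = (j + 1)^2*(j^2 + 6*j + 8) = (j + 1)^2*(j + 2)*(j + 4)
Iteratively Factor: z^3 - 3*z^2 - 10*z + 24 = (z - 2)*(z^2 - z - 12) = (z - 2)*(z + 3)*(z - 4)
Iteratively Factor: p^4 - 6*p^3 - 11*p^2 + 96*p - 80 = (p - 5)*(p^3 - p^2 - 16*p + 16) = (p - 5)*(p - 4)*(p^2 + 3*p - 4) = (p - 5)*(p - 4)*(p - 1)*(p + 4)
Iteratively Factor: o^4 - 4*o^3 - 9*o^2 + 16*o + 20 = (o - 5)*(o^3 + o^2 - 4*o - 4) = (o - 5)*(o + 2)*(o^2 - o - 2) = (o - 5)*(o - 2)*(o + 2)*(o + 1)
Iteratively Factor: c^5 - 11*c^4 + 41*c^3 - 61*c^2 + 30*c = (c - 5)*(c^4 - 6*c^3 + 11*c^2 - 6*c) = (c - 5)*(c - 3)*(c^3 - 3*c^2 + 2*c) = (c - 5)*(c - 3)*(c - 1)*(c^2 - 2*c) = c*(c - 5)*(c - 3)*(c - 1)*(c - 2)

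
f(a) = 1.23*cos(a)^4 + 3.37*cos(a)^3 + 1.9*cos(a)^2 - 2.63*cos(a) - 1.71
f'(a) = -4.92*sin(a)*cos(a)^3 - 10.11*sin(a)*cos(a)^2 - 3.8*sin(a)*cos(a) + 2.63*sin(a)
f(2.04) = -0.39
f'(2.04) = 2.44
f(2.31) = 0.15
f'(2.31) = 1.56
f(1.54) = -1.79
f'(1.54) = 2.50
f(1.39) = -2.10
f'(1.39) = 1.57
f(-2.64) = 0.51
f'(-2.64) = -0.72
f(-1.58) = -1.69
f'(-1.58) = -2.66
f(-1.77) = -1.14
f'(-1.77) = -2.96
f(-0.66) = -0.46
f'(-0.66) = 5.58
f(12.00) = 0.07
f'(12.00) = 5.76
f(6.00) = 1.54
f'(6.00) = 4.11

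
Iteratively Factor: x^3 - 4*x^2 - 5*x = (x)*(x^2 - 4*x - 5) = x*(x + 1)*(x - 5)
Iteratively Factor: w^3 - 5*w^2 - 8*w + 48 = (w + 3)*(w^2 - 8*w + 16) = (w - 4)*(w + 3)*(w - 4)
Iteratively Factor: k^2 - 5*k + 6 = (k - 2)*(k - 3)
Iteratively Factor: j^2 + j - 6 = (j - 2)*(j + 3)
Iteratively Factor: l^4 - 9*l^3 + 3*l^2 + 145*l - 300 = (l + 4)*(l^3 - 13*l^2 + 55*l - 75) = (l - 5)*(l + 4)*(l^2 - 8*l + 15) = (l - 5)^2*(l + 4)*(l - 3)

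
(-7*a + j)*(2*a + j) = -14*a^2 - 5*a*j + j^2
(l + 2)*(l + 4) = l^2 + 6*l + 8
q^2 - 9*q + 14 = (q - 7)*(q - 2)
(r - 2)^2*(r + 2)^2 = r^4 - 8*r^2 + 16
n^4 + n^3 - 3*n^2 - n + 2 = (n - 1)^2*(n + 1)*(n + 2)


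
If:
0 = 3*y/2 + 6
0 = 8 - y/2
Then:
No Solution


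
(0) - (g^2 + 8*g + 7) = -g^2 - 8*g - 7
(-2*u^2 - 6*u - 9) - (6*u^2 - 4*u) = -8*u^2 - 2*u - 9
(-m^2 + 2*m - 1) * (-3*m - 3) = 3*m^3 - 3*m^2 - 3*m + 3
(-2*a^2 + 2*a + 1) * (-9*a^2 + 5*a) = 18*a^4 - 28*a^3 + a^2 + 5*a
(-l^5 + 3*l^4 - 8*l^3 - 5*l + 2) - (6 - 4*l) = -l^5 + 3*l^4 - 8*l^3 - l - 4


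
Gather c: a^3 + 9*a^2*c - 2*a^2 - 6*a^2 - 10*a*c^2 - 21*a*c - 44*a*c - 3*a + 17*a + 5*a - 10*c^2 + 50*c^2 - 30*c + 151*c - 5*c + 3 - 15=a^3 - 8*a^2 + 19*a + c^2*(40 - 10*a) + c*(9*a^2 - 65*a + 116) - 12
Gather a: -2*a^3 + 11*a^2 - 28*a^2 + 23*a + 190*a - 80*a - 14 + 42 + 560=-2*a^3 - 17*a^2 + 133*a + 588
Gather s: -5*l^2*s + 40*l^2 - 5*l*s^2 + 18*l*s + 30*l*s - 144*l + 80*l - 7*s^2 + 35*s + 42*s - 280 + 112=40*l^2 - 64*l + s^2*(-5*l - 7) + s*(-5*l^2 + 48*l + 77) - 168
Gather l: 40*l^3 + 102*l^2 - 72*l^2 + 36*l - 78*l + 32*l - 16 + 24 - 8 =40*l^3 + 30*l^2 - 10*l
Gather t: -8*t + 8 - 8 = -8*t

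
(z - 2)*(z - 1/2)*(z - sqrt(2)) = z^3 - 5*z^2/2 - sqrt(2)*z^2 + z + 5*sqrt(2)*z/2 - sqrt(2)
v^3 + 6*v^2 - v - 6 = (v - 1)*(v + 1)*(v + 6)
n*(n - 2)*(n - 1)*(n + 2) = n^4 - n^3 - 4*n^2 + 4*n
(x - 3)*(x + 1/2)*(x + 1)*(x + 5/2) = x^4 + x^3 - 31*x^2/4 - 23*x/2 - 15/4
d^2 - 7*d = d*(d - 7)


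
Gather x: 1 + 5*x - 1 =5*x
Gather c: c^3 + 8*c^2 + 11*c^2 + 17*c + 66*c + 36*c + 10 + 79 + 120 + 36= c^3 + 19*c^2 + 119*c + 245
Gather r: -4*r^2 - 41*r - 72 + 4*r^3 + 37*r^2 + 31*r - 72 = 4*r^3 + 33*r^2 - 10*r - 144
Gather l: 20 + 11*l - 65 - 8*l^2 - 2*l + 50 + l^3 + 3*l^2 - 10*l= l^3 - 5*l^2 - l + 5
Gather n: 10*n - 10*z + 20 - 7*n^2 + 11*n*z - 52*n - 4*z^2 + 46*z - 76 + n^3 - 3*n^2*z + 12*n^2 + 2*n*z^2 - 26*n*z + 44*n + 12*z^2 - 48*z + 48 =n^3 + n^2*(5 - 3*z) + n*(2*z^2 - 15*z + 2) + 8*z^2 - 12*z - 8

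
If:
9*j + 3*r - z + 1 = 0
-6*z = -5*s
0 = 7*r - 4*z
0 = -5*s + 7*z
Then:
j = -1/9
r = 0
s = 0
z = 0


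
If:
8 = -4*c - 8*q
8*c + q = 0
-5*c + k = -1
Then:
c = 2/15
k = -1/3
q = -16/15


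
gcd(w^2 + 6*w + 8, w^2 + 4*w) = w + 4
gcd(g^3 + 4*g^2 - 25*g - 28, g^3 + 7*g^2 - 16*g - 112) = g^2 + 3*g - 28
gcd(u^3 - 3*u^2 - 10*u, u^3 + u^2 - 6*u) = u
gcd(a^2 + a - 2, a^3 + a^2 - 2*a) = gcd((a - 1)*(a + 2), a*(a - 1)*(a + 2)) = a^2 + a - 2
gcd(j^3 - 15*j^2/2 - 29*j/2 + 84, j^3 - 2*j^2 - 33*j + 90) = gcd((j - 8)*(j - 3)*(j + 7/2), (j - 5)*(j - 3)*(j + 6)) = j - 3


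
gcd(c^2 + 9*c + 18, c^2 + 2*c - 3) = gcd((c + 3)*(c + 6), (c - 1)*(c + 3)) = c + 3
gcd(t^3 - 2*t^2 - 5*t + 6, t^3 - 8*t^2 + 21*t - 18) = t - 3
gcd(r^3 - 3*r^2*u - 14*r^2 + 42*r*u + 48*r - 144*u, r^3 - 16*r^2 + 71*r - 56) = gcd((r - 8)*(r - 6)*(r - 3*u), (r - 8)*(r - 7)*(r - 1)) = r - 8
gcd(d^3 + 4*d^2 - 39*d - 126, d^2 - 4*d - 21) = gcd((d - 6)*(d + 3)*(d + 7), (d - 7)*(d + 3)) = d + 3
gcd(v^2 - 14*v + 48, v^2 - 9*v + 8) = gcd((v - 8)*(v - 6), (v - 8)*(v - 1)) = v - 8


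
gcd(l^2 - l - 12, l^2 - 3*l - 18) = l + 3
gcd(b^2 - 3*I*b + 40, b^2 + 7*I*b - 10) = b + 5*I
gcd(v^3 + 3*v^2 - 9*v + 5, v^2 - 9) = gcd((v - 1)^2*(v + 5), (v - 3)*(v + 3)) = 1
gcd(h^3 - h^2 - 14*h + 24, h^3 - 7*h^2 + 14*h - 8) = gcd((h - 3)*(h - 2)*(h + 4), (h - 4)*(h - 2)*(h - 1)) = h - 2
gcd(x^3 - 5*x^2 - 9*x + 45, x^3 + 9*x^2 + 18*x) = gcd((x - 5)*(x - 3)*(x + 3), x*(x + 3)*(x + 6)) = x + 3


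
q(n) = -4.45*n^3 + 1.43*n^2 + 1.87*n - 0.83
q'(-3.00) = -126.86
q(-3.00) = 126.58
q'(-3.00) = -126.86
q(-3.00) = 126.58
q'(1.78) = -35.34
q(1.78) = -18.07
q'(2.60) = -80.94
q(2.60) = -64.51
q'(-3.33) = -155.69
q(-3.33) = 173.12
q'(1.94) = -42.83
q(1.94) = -24.31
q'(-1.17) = -19.75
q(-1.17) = 6.07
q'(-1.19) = -20.44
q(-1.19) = 6.47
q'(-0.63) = -5.23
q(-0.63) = -0.33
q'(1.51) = -24.25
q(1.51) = -10.07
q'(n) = -13.35*n^2 + 2.86*n + 1.87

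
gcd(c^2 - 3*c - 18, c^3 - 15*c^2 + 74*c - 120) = c - 6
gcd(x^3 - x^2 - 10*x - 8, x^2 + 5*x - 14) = 1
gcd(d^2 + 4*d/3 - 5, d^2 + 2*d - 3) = d + 3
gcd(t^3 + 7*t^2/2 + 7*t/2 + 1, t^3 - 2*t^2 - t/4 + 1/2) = t + 1/2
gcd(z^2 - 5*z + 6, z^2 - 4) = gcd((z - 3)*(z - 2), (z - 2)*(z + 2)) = z - 2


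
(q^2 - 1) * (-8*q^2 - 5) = -8*q^4 + 3*q^2 + 5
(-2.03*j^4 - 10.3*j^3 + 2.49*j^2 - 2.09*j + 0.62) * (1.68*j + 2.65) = -3.4104*j^5 - 22.6835*j^4 - 23.1118*j^3 + 3.0873*j^2 - 4.4969*j + 1.643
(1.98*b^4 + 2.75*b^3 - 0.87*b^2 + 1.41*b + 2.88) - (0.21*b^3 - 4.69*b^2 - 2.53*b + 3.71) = 1.98*b^4 + 2.54*b^3 + 3.82*b^2 + 3.94*b - 0.83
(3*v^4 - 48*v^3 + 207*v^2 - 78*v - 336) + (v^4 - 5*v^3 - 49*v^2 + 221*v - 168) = 4*v^4 - 53*v^3 + 158*v^2 + 143*v - 504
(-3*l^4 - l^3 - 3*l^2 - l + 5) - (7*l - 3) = -3*l^4 - l^3 - 3*l^2 - 8*l + 8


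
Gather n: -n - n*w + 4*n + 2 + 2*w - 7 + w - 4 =n*(3 - w) + 3*w - 9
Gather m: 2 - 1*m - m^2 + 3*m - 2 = -m^2 + 2*m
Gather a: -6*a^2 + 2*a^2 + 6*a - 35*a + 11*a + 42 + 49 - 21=-4*a^2 - 18*a + 70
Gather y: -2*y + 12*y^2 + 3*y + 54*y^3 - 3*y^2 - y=54*y^3 + 9*y^2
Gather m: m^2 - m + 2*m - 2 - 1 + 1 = m^2 + m - 2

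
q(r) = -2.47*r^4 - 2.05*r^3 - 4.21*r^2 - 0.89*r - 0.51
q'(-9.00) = 6779.26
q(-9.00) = -15044.73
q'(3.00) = -348.26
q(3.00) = -296.49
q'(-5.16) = 1236.20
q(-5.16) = -1577.40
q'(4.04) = -786.76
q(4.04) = -865.99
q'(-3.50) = 376.85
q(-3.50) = -331.73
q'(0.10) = -1.80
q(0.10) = -0.64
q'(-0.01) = -0.81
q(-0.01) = -0.50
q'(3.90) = -713.34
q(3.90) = -761.04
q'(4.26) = -912.18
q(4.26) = -1052.64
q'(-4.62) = 881.02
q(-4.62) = -1009.40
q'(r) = -9.88*r^3 - 6.15*r^2 - 8.42*r - 0.89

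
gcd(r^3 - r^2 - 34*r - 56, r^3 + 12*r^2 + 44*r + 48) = r^2 + 6*r + 8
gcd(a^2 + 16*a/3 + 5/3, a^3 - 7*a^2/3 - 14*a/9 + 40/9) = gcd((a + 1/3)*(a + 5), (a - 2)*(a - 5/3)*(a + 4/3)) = 1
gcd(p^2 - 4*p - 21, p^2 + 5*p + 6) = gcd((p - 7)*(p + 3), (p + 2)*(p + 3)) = p + 3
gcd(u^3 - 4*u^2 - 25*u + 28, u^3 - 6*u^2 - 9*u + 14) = u^2 - 8*u + 7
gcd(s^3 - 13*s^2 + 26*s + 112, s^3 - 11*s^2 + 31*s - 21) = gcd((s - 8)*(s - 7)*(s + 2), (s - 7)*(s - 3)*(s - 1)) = s - 7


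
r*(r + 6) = r^2 + 6*r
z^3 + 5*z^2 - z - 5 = (z - 1)*(z + 1)*(z + 5)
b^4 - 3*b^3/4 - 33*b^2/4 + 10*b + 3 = (b - 2)^2*(b + 1/4)*(b + 3)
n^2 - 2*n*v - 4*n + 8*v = (n - 4)*(n - 2*v)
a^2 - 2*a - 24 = (a - 6)*(a + 4)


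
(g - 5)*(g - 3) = g^2 - 8*g + 15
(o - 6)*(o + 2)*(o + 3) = o^3 - o^2 - 24*o - 36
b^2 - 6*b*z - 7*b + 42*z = (b - 7)*(b - 6*z)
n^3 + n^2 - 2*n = n*(n - 1)*(n + 2)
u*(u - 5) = u^2 - 5*u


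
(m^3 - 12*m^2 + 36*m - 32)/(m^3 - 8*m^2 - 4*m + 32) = (m - 2)/(m + 2)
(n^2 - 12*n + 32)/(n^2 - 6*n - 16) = (n - 4)/(n + 2)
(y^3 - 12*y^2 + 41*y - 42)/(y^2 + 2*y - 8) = (y^2 - 10*y + 21)/(y + 4)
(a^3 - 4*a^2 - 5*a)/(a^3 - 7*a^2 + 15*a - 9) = a*(a^2 - 4*a - 5)/(a^3 - 7*a^2 + 15*a - 9)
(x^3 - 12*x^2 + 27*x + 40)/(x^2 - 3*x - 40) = (x^2 - 4*x - 5)/(x + 5)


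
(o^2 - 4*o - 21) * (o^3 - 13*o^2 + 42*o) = o^5 - 17*o^4 + 73*o^3 + 105*o^2 - 882*o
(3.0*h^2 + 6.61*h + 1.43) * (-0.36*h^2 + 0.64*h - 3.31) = -1.08*h^4 - 0.4596*h^3 - 6.2144*h^2 - 20.9639*h - 4.7333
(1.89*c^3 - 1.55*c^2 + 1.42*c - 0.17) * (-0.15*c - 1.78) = -0.2835*c^4 - 3.1317*c^3 + 2.546*c^2 - 2.5021*c + 0.3026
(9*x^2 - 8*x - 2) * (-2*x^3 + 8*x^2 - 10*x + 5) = -18*x^5 + 88*x^4 - 150*x^3 + 109*x^2 - 20*x - 10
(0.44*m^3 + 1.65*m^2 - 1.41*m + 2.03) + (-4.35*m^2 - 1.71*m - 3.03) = 0.44*m^3 - 2.7*m^2 - 3.12*m - 1.0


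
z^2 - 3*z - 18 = (z - 6)*(z + 3)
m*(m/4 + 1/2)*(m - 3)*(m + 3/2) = m^4/4 + m^3/8 - 15*m^2/8 - 9*m/4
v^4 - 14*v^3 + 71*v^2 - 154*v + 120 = (v - 5)*(v - 4)*(v - 3)*(v - 2)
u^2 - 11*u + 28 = (u - 7)*(u - 4)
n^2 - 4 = (n - 2)*(n + 2)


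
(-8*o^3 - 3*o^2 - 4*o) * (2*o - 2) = -16*o^4 + 10*o^3 - 2*o^2 + 8*o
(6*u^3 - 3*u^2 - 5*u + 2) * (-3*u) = -18*u^4 + 9*u^3 + 15*u^2 - 6*u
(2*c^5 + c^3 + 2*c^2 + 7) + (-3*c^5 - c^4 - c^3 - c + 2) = -c^5 - c^4 + 2*c^2 - c + 9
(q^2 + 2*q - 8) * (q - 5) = q^3 - 3*q^2 - 18*q + 40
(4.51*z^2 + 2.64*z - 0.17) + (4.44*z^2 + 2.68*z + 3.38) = 8.95*z^2 + 5.32*z + 3.21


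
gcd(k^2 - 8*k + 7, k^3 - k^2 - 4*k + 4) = k - 1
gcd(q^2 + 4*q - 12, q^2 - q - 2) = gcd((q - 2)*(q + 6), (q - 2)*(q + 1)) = q - 2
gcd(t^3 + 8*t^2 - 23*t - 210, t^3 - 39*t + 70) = t^2 + 2*t - 35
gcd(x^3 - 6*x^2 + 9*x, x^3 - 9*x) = x^2 - 3*x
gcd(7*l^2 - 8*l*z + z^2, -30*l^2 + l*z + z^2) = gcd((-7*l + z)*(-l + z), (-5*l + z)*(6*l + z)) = 1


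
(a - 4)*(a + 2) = a^2 - 2*a - 8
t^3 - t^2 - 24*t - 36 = (t - 6)*(t + 2)*(t + 3)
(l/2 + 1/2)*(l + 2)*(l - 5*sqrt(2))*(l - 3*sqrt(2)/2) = l^4/2 - 13*sqrt(2)*l^3/4 + 3*l^3/2 - 39*sqrt(2)*l^2/4 + 17*l^2/2 - 13*sqrt(2)*l/2 + 45*l/2 + 15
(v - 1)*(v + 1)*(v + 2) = v^3 + 2*v^2 - v - 2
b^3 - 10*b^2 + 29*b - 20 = (b - 5)*(b - 4)*(b - 1)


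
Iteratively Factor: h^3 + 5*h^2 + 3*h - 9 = (h + 3)*(h^2 + 2*h - 3) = (h - 1)*(h + 3)*(h + 3)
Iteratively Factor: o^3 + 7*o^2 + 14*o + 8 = (o + 1)*(o^2 + 6*o + 8) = (o + 1)*(o + 2)*(o + 4)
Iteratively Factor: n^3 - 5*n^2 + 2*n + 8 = (n - 4)*(n^2 - n - 2) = (n - 4)*(n + 1)*(n - 2)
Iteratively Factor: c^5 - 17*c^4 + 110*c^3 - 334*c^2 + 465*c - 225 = (c - 5)*(c^4 - 12*c^3 + 50*c^2 - 84*c + 45) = (c - 5)^2*(c^3 - 7*c^2 + 15*c - 9) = (c - 5)^2*(c - 3)*(c^2 - 4*c + 3) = (c - 5)^2*(c - 3)*(c - 1)*(c - 3)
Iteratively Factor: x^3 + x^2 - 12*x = (x + 4)*(x^2 - 3*x) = x*(x + 4)*(x - 3)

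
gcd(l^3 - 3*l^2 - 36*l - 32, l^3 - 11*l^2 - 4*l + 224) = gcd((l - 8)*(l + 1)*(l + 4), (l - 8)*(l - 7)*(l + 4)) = l^2 - 4*l - 32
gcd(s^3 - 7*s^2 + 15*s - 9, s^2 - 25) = 1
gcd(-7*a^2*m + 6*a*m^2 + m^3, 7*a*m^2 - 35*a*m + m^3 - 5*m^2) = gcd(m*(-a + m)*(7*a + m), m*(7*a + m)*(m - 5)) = 7*a*m + m^2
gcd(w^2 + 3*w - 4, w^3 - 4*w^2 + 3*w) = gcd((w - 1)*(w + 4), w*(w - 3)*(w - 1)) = w - 1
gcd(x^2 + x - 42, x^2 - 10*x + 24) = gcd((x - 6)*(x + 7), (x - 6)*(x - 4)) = x - 6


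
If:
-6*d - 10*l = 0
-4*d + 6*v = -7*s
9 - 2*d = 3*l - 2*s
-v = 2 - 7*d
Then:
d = 145/129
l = -29/43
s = -566/129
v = 757/129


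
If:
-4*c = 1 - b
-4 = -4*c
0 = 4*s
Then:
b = 5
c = 1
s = 0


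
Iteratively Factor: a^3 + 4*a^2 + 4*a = (a + 2)*(a^2 + 2*a) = (a + 2)^2*(a)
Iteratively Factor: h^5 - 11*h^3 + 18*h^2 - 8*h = (h)*(h^4 - 11*h^2 + 18*h - 8) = h*(h - 1)*(h^3 + h^2 - 10*h + 8) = h*(h - 1)*(h + 4)*(h^2 - 3*h + 2) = h*(h - 2)*(h - 1)*(h + 4)*(h - 1)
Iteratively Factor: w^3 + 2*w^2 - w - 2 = (w - 1)*(w^2 + 3*w + 2) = (w - 1)*(w + 1)*(w + 2)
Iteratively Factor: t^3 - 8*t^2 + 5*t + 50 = (t - 5)*(t^2 - 3*t - 10) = (t - 5)*(t + 2)*(t - 5)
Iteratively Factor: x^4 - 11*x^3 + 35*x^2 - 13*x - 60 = (x - 3)*(x^3 - 8*x^2 + 11*x + 20) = (x - 3)*(x + 1)*(x^2 - 9*x + 20) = (x - 4)*(x - 3)*(x + 1)*(x - 5)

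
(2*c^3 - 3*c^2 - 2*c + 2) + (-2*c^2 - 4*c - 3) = 2*c^3 - 5*c^2 - 6*c - 1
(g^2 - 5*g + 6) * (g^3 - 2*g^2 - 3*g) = g^5 - 7*g^4 + 13*g^3 + 3*g^2 - 18*g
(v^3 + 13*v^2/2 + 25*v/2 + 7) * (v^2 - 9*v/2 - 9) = v^5 + 2*v^4 - 103*v^3/4 - 431*v^2/4 - 144*v - 63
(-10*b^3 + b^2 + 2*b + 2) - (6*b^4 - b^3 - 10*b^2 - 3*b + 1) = -6*b^4 - 9*b^3 + 11*b^2 + 5*b + 1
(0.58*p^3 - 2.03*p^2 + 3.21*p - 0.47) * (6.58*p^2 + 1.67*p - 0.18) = 3.8164*p^5 - 12.3888*p^4 + 17.6273*p^3 + 2.6335*p^2 - 1.3627*p + 0.0846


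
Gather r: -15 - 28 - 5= -48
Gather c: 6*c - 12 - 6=6*c - 18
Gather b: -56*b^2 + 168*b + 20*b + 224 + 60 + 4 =-56*b^2 + 188*b + 288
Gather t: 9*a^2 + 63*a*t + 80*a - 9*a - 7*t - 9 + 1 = 9*a^2 + 71*a + t*(63*a - 7) - 8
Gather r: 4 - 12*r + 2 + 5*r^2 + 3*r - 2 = 5*r^2 - 9*r + 4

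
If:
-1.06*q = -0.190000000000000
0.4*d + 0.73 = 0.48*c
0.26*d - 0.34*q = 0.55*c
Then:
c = -2.25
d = -4.52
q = 0.18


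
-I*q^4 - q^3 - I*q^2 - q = q*(q - I)^2*(-I*q + 1)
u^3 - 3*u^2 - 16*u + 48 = (u - 4)*(u - 3)*(u + 4)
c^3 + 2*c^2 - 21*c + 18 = (c - 3)*(c - 1)*(c + 6)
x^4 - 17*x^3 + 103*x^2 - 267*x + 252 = (x - 7)*(x - 4)*(x - 3)^2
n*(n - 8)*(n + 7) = n^3 - n^2 - 56*n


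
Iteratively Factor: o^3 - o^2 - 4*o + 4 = (o - 2)*(o^2 + o - 2) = (o - 2)*(o - 1)*(o + 2)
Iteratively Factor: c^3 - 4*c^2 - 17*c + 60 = (c - 5)*(c^2 + c - 12) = (c - 5)*(c - 3)*(c + 4)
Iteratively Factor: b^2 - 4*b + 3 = (b - 3)*(b - 1)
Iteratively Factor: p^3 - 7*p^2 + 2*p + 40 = (p + 2)*(p^2 - 9*p + 20) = (p - 5)*(p + 2)*(p - 4)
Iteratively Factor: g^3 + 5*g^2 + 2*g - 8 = (g - 1)*(g^2 + 6*g + 8) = (g - 1)*(g + 4)*(g + 2)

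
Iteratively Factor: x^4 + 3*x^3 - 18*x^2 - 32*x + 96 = (x + 4)*(x^3 - x^2 - 14*x + 24) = (x - 3)*(x + 4)*(x^2 + 2*x - 8) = (x - 3)*(x + 4)^2*(x - 2)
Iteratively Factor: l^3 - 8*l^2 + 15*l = (l - 5)*(l^2 - 3*l) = l*(l - 5)*(l - 3)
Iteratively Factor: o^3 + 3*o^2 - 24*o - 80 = (o + 4)*(o^2 - o - 20) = (o + 4)^2*(o - 5)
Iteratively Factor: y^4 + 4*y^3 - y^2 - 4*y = (y + 1)*(y^3 + 3*y^2 - 4*y) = y*(y + 1)*(y^2 + 3*y - 4) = y*(y - 1)*(y + 1)*(y + 4)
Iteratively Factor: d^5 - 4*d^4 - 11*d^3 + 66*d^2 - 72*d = (d - 2)*(d^4 - 2*d^3 - 15*d^2 + 36*d) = (d - 3)*(d - 2)*(d^3 + d^2 - 12*d) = d*(d - 3)*(d - 2)*(d^2 + d - 12) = d*(d - 3)^2*(d - 2)*(d + 4)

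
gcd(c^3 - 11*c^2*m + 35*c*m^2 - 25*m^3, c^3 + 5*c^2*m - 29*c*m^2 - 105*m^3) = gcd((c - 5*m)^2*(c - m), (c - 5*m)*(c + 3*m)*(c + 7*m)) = c - 5*m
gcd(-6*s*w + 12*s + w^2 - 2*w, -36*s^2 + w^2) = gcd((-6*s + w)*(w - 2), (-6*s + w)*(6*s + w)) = 6*s - w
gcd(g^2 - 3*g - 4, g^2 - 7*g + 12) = g - 4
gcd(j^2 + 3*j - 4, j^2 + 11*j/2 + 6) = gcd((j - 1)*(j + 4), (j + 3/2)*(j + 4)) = j + 4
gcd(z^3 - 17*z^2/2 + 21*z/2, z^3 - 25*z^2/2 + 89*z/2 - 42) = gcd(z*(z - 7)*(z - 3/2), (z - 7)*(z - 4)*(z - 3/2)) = z^2 - 17*z/2 + 21/2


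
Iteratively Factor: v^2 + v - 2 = (v + 2)*(v - 1)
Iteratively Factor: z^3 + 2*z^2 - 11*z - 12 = (z + 1)*(z^2 + z - 12) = (z + 1)*(z + 4)*(z - 3)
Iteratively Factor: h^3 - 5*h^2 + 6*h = (h)*(h^2 - 5*h + 6) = h*(h - 2)*(h - 3)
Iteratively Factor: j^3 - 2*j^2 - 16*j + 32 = (j + 4)*(j^2 - 6*j + 8) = (j - 2)*(j + 4)*(j - 4)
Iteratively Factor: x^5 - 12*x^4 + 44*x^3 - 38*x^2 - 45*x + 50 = (x - 5)*(x^4 - 7*x^3 + 9*x^2 + 7*x - 10) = (x - 5)*(x - 2)*(x^3 - 5*x^2 - x + 5) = (x - 5)^2*(x - 2)*(x^2 - 1) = (x - 5)^2*(x - 2)*(x - 1)*(x + 1)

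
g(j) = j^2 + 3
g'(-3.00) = -6.00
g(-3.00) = 12.00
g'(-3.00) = -6.00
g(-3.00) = 12.00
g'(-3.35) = -6.70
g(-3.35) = 14.22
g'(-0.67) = -1.34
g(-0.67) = 3.45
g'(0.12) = 0.24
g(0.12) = 3.01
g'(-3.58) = -7.16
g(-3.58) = 15.82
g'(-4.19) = -8.38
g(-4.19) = 20.56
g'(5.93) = 11.86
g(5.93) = 38.16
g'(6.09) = 12.18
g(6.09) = 40.09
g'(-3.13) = -6.26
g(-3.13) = 12.80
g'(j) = 2*j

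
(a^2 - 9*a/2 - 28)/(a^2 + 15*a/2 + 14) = (a - 8)/(a + 4)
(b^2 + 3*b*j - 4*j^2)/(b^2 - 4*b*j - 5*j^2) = (-b^2 - 3*b*j + 4*j^2)/(-b^2 + 4*b*j + 5*j^2)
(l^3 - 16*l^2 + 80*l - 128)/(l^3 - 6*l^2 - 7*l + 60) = (l^2 - 12*l + 32)/(l^2 - 2*l - 15)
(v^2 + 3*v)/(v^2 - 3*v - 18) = v/(v - 6)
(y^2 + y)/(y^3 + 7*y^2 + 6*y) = 1/(y + 6)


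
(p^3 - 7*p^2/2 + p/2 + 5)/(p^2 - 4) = (2*p^2 - 3*p - 5)/(2*(p + 2))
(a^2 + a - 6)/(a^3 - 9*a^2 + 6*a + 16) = (a + 3)/(a^2 - 7*a - 8)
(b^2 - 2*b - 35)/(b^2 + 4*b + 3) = (b^2 - 2*b - 35)/(b^2 + 4*b + 3)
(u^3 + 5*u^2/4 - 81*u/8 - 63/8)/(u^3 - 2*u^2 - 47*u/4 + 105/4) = (4*u + 3)/(2*(2*u - 5))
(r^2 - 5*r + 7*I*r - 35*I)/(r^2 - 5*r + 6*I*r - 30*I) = (r + 7*I)/(r + 6*I)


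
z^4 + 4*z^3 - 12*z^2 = z^2*(z - 2)*(z + 6)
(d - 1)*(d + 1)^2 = d^3 + d^2 - d - 1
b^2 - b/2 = b*(b - 1/2)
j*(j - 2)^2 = j^3 - 4*j^2 + 4*j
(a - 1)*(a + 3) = a^2 + 2*a - 3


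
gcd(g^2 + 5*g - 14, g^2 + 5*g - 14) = g^2 + 5*g - 14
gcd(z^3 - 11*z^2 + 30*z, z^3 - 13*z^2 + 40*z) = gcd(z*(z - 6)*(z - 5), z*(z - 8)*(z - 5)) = z^2 - 5*z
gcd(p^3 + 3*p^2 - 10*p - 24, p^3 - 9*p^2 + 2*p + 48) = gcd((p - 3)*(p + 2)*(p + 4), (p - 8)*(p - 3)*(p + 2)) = p^2 - p - 6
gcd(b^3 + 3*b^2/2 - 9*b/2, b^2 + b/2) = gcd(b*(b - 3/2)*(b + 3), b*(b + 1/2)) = b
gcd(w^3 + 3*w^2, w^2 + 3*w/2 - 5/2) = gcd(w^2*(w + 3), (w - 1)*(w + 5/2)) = 1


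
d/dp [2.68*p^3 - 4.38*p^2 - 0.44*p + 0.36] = 8.04*p^2 - 8.76*p - 0.44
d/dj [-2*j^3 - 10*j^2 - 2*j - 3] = -6*j^2 - 20*j - 2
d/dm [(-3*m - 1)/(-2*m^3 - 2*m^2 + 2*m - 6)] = (-3*m^3 - 3*m^2 - m + 5)/(m^6 + 2*m^5 - m^4 + 4*m^3 + 7*m^2 - 6*m + 9)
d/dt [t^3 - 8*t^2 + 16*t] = 3*t^2 - 16*t + 16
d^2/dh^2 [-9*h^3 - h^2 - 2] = -54*h - 2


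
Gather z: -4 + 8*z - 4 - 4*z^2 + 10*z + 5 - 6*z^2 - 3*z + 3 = -10*z^2 + 15*z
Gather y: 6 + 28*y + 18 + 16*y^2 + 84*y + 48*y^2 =64*y^2 + 112*y + 24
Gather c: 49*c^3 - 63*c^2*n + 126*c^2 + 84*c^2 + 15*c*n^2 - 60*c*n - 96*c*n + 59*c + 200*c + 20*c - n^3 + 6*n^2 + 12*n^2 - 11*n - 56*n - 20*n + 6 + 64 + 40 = 49*c^3 + c^2*(210 - 63*n) + c*(15*n^2 - 156*n + 279) - n^3 + 18*n^2 - 87*n + 110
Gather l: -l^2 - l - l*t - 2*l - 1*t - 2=-l^2 + l*(-t - 3) - t - 2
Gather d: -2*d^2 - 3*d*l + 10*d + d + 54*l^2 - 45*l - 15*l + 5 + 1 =-2*d^2 + d*(11 - 3*l) + 54*l^2 - 60*l + 6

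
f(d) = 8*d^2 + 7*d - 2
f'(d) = 16*d + 7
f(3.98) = 152.58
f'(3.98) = 70.68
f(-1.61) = 7.47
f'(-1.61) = -18.76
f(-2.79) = 40.74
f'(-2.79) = -37.64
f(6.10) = 338.38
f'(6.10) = 104.60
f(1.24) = 18.98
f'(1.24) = 26.84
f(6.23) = 352.11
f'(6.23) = 106.68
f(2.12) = 48.80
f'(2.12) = 40.92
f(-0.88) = -1.96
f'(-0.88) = -7.08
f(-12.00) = 1066.00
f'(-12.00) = -185.00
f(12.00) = 1234.00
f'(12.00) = 199.00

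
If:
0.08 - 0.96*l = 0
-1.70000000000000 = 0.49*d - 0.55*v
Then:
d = 1.12244897959184*v - 3.46938775510204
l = 0.08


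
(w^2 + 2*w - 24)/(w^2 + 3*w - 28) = (w + 6)/(w + 7)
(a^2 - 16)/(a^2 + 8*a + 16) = (a - 4)/(a + 4)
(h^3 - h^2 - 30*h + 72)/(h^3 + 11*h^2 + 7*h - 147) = (h^2 + 2*h - 24)/(h^2 + 14*h + 49)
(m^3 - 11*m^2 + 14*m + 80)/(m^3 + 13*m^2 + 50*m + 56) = (m^2 - 13*m + 40)/(m^2 + 11*m + 28)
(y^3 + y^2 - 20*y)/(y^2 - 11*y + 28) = y*(y + 5)/(y - 7)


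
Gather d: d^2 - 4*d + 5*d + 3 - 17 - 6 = d^2 + d - 20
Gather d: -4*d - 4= -4*d - 4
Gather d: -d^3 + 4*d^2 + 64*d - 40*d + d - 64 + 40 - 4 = -d^3 + 4*d^2 + 25*d - 28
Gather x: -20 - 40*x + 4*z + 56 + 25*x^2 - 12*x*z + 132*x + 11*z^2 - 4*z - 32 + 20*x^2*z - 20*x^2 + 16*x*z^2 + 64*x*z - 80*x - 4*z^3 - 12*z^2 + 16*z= x^2*(20*z + 5) + x*(16*z^2 + 52*z + 12) - 4*z^3 - z^2 + 16*z + 4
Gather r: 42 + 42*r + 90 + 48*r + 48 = 90*r + 180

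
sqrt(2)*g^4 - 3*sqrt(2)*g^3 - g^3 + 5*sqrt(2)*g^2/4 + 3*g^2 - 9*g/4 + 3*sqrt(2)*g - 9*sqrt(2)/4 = (g - 3/2)^2*(g - sqrt(2))*(sqrt(2)*g + 1)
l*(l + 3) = l^2 + 3*l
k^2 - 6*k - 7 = (k - 7)*(k + 1)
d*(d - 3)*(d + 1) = d^3 - 2*d^2 - 3*d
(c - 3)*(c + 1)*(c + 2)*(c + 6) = c^4 + 6*c^3 - 7*c^2 - 48*c - 36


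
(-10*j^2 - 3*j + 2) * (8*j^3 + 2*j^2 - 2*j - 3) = -80*j^5 - 44*j^4 + 30*j^3 + 40*j^2 + 5*j - 6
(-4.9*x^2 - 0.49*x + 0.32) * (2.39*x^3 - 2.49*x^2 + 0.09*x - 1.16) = -11.711*x^5 + 11.0299*x^4 + 1.5439*x^3 + 4.8431*x^2 + 0.5972*x - 0.3712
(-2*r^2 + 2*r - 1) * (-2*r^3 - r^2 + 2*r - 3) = 4*r^5 - 2*r^4 - 4*r^3 + 11*r^2 - 8*r + 3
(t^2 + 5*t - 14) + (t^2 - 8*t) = 2*t^2 - 3*t - 14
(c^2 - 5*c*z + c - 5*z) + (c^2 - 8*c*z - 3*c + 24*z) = 2*c^2 - 13*c*z - 2*c + 19*z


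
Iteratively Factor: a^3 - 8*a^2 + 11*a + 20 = (a - 5)*(a^2 - 3*a - 4) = (a - 5)*(a - 4)*(a + 1)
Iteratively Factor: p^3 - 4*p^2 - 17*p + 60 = (p - 5)*(p^2 + p - 12) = (p - 5)*(p + 4)*(p - 3)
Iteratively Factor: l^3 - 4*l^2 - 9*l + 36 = (l - 4)*(l^2 - 9) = (l - 4)*(l + 3)*(l - 3)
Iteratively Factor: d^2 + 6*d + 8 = (d + 4)*(d + 2)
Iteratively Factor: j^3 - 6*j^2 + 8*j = (j - 4)*(j^2 - 2*j) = j*(j - 4)*(j - 2)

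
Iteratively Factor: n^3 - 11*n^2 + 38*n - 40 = (n - 5)*(n^2 - 6*n + 8) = (n - 5)*(n - 2)*(n - 4)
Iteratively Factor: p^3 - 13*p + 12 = (p - 1)*(p^2 + p - 12) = (p - 3)*(p - 1)*(p + 4)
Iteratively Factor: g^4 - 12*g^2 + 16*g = (g + 4)*(g^3 - 4*g^2 + 4*g) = (g - 2)*(g + 4)*(g^2 - 2*g) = g*(g - 2)*(g + 4)*(g - 2)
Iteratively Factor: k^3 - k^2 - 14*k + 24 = (k - 2)*(k^2 + k - 12) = (k - 3)*(k - 2)*(k + 4)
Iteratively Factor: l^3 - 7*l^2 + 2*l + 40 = (l - 4)*(l^2 - 3*l - 10) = (l - 5)*(l - 4)*(l + 2)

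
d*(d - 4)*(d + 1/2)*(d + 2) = d^4 - 3*d^3/2 - 9*d^2 - 4*d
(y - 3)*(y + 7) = y^2 + 4*y - 21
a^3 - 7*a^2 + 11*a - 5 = (a - 5)*(a - 1)^2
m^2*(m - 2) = m^3 - 2*m^2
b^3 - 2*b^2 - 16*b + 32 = (b - 4)*(b - 2)*(b + 4)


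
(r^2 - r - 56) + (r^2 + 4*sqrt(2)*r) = 2*r^2 - r + 4*sqrt(2)*r - 56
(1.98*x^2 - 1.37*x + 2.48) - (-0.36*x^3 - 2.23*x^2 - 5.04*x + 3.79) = 0.36*x^3 + 4.21*x^2 + 3.67*x - 1.31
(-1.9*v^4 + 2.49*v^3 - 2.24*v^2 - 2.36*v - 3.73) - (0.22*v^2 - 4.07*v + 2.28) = -1.9*v^4 + 2.49*v^3 - 2.46*v^2 + 1.71*v - 6.01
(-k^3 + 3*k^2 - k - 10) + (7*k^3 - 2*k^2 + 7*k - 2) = 6*k^3 + k^2 + 6*k - 12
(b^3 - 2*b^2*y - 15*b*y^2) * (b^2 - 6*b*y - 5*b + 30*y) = b^5 - 8*b^4*y - 5*b^4 - 3*b^3*y^2 + 40*b^3*y + 90*b^2*y^3 + 15*b^2*y^2 - 450*b*y^3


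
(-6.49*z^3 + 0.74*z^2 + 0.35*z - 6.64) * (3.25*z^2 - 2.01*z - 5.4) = -21.0925*z^5 + 15.4499*z^4 + 34.6961*z^3 - 26.2795*z^2 + 11.4564*z + 35.856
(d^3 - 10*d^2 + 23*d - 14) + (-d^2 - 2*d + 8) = d^3 - 11*d^2 + 21*d - 6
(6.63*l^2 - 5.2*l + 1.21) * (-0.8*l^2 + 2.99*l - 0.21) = -5.304*l^4 + 23.9837*l^3 - 17.9083*l^2 + 4.7099*l - 0.2541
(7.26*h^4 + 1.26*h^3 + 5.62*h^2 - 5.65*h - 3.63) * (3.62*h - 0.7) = 26.2812*h^5 - 0.520799999999999*h^4 + 19.4624*h^3 - 24.387*h^2 - 9.1856*h + 2.541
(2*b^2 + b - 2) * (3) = 6*b^2 + 3*b - 6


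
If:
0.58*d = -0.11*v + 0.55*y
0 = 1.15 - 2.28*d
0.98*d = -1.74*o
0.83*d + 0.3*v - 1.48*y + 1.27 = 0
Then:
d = 0.50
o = -0.28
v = -225.36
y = -44.54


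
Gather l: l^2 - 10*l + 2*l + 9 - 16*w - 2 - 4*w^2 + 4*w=l^2 - 8*l - 4*w^2 - 12*w + 7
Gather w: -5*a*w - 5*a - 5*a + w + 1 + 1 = -10*a + w*(1 - 5*a) + 2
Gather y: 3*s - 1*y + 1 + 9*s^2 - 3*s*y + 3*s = 9*s^2 + 6*s + y*(-3*s - 1) + 1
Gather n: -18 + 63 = 45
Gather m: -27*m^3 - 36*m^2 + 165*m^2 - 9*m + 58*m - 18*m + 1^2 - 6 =-27*m^3 + 129*m^2 + 31*m - 5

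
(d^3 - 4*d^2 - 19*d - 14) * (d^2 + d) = d^5 - 3*d^4 - 23*d^3 - 33*d^2 - 14*d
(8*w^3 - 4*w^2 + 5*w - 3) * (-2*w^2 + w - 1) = -16*w^5 + 16*w^4 - 22*w^3 + 15*w^2 - 8*w + 3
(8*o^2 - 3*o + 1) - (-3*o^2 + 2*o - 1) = 11*o^2 - 5*o + 2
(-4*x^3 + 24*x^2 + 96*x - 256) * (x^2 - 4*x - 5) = -4*x^5 + 40*x^4 + 20*x^3 - 760*x^2 + 544*x + 1280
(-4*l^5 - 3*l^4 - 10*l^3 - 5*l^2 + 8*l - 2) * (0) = 0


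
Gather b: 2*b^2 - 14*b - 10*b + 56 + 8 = 2*b^2 - 24*b + 64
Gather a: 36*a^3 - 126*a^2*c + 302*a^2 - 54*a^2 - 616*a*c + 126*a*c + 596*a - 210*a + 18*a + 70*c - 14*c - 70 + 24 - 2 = 36*a^3 + a^2*(248 - 126*c) + a*(404 - 490*c) + 56*c - 48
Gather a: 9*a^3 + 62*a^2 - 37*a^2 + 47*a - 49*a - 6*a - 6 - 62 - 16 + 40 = 9*a^3 + 25*a^2 - 8*a - 44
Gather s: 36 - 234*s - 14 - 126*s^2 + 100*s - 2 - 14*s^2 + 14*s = -140*s^2 - 120*s + 20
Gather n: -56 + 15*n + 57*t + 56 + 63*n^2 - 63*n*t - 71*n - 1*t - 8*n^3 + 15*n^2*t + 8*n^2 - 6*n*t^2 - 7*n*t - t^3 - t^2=-8*n^3 + n^2*(15*t + 71) + n*(-6*t^2 - 70*t - 56) - t^3 - t^2 + 56*t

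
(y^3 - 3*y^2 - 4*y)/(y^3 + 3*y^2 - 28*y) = (y + 1)/(y + 7)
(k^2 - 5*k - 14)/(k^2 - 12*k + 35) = (k + 2)/(k - 5)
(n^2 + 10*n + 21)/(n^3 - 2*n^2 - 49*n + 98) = (n + 3)/(n^2 - 9*n + 14)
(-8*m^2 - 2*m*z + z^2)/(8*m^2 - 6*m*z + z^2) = (2*m + z)/(-2*m + z)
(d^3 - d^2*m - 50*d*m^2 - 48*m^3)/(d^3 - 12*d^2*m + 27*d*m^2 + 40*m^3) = (d + 6*m)/(d - 5*m)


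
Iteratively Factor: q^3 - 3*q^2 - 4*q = (q)*(q^2 - 3*q - 4) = q*(q - 4)*(q + 1)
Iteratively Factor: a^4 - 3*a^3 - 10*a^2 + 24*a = (a - 2)*(a^3 - a^2 - 12*a) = a*(a - 2)*(a^2 - a - 12) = a*(a - 2)*(a + 3)*(a - 4)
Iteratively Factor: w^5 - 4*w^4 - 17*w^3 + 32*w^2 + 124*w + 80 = (w - 4)*(w^4 - 17*w^2 - 36*w - 20) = (w - 4)*(w + 2)*(w^3 - 2*w^2 - 13*w - 10) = (w - 5)*(w - 4)*(w + 2)*(w^2 + 3*w + 2) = (w - 5)*(w - 4)*(w + 2)^2*(w + 1)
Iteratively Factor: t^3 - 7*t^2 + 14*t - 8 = (t - 2)*(t^2 - 5*t + 4) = (t - 4)*(t - 2)*(t - 1)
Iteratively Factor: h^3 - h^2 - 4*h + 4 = (h - 2)*(h^2 + h - 2) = (h - 2)*(h + 2)*(h - 1)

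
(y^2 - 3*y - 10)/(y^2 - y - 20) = (y + 2)/(y + 4)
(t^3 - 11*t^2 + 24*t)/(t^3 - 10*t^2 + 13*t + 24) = t/(t + 1)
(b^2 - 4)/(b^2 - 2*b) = (b + 2)/b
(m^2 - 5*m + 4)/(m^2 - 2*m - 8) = (m - 1)/(m + 2)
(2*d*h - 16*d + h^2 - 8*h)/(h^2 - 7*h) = (2*d*h - 16*d + h^2 - 8*h)/(h*(h - 7))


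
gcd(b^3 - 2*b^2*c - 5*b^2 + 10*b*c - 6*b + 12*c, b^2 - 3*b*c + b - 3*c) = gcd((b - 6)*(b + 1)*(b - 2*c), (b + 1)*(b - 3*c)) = b + 1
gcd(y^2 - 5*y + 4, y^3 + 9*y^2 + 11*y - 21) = y - 1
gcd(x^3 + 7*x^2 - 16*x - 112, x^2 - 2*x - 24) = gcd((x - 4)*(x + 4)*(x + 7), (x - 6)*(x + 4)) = x + 4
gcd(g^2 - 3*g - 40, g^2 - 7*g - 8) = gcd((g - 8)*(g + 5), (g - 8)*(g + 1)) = g - 8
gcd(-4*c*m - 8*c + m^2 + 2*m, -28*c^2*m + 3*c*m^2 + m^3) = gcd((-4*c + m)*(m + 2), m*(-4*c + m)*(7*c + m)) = 4*c - m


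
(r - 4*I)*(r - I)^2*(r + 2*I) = r^4 - 4*I*r^3 + 3*r^2 - 14*I*r - 8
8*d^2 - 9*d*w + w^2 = (-8*d + w)*(-d + w)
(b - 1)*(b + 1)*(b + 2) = b^3 + 2*b^2 - b - 2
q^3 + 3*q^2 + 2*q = q*(q + 1)*(q + 2)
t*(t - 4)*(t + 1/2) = t^3 - 7*t^2/2 - 2*t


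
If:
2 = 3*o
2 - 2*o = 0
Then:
No Solution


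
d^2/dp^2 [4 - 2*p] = 0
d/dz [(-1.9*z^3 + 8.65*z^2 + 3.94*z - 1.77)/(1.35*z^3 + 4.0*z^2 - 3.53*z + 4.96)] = (1.77635683940025e-15*z^5 - 19.2775*z^4 + 2.776*z^3 - 67.398*z^2 + 99.968*z + 13.2943)/(1.8225*z^6 + 10.8*z^5 + 6.469*z^4 - 14.848*z^3 + 52.1409*z^2 - 35.0176*z + 24.6016)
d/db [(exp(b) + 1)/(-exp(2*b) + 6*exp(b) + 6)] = (exp(b) + 2)*exp(2*b)/(exp(4*b) - 12*exp(3*b) + 24*exp(2*b) + 72*exp(b) + 36)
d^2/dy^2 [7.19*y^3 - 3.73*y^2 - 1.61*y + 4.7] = 43.14*y - 7.46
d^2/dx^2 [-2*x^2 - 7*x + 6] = -4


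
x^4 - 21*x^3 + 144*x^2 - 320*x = x*(x - 8)^2*(x - 5)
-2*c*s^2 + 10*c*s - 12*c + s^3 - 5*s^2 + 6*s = (-2*c + s)*(s - 3)*(s - 2)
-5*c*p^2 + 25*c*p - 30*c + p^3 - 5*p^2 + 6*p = (-5*c + p)*(p - 3)*(p - 2)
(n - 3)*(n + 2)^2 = n^3 + n^2 - 8*n - 12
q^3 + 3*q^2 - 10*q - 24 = (q - 3)*(q + 2)*(q + 4)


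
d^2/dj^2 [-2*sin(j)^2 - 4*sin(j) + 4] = 4*sin(j) - 4*cos(2*j)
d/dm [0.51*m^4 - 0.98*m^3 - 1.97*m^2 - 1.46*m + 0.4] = 2.04*m^3 - 2.94*m^2 - 3.94*m - 1.46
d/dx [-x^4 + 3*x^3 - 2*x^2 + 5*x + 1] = -4*x^3 + 9*x^2 - 4*x + 5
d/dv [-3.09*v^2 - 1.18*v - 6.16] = -6.18*v - 1.18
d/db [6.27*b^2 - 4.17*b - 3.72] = 12.54*b - 4.17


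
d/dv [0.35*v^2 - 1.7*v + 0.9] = 0.7*v - 1.7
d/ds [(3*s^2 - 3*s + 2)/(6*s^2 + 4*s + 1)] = (30*s^2 - 18*s - 11)/(36*s^4 + 48*s^3 + 28*s^2 + 8*s + 1)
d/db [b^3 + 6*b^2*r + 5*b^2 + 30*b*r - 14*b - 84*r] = 3*b^2 + 12*b*r + 10*b + 30*r - 14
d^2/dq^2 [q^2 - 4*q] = 2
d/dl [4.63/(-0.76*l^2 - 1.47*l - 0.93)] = (7.0376*l + 6.8061)/(0.76*l^2 + 1.47*l + 0.93)^2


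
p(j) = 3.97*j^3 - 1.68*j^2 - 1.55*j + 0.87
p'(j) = 11.91*j^2 - 3.36*j - 1.55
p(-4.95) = -514.13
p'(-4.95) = 306.91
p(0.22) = 0.49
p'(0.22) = -1.71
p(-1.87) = -28.07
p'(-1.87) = 46.38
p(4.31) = 280.83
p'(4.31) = 205.21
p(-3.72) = -220.98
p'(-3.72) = 175.76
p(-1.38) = -10.62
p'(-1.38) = 25.77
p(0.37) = 0.27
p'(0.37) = -1.16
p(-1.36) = -10.12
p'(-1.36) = 25.05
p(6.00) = 788.61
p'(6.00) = 407.05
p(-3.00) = -116.79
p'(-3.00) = 115.72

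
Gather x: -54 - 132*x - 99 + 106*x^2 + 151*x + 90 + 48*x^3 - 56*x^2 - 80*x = 48*x^3 + 50*x^2 - 61*x - 63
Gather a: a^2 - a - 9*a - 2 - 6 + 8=a^2 - 10*a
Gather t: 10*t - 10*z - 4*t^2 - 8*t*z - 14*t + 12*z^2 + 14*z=-4*t^2 + t*(-8*z - 4) + 12*z^2 + 4*z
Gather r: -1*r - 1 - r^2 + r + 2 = 1 - r^2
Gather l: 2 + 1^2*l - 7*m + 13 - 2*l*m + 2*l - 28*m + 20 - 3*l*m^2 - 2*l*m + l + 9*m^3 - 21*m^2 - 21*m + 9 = l*(-3*m^2 - 4*m + 4) + 9*m^3 - 21*m^2 - 56*m + 44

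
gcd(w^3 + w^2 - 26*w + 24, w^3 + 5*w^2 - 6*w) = w^2 + 5*w - 6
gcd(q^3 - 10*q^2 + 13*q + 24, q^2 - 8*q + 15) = q - 3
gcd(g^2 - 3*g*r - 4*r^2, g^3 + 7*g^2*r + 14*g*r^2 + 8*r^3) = g + r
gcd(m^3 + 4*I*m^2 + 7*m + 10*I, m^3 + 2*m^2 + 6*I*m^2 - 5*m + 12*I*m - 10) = m^2 + 6*I*m - 5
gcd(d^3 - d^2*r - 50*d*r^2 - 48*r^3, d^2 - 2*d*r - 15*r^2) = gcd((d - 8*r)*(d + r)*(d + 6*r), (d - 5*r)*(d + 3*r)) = 1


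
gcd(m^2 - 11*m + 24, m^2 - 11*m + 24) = m^2 - 11*m + 24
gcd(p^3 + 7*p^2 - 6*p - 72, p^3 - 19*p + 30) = p - 3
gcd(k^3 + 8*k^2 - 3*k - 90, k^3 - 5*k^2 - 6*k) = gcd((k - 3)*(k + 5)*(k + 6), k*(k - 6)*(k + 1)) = 1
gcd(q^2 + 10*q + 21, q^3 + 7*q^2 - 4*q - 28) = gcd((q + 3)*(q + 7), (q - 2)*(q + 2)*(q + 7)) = q + 7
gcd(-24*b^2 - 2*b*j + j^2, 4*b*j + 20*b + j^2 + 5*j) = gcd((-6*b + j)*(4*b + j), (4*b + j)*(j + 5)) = 4*b + j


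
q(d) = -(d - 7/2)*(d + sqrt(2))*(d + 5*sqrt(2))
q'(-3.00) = 22.61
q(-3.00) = -41.96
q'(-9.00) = -133.57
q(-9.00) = 182.91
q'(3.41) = -49.19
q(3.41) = 4.55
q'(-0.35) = 22.82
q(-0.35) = 27.54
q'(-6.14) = -32.18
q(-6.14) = -42.42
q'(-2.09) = 27.43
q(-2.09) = -18.82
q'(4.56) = -88.15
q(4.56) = -73.66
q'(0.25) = 17.02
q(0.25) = 39.60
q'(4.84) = -98.84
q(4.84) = -99.82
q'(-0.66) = 24.97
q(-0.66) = 20.11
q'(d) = -(d - 7/2)*(d + sqrt(2)) - (d - 7/2)*(d + 5*sqrt(2)) - (d + sqrt(2))*(d + 5*sqrt(2))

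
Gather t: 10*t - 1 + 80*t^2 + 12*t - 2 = 80*t^2 + 22*t - 3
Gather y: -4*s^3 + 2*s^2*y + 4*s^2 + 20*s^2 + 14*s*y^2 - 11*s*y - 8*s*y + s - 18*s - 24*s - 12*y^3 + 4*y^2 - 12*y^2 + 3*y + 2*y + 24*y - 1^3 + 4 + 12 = -4*s^3 + 24*s^2 - 41*s - 12*y^3 + y^2*(14*s - 8) + y*(2*s^2 - 19*s + 29) + 15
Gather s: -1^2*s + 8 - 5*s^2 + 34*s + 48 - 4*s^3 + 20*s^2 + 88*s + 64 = -4*s^3 + 15*s^2 + 121*s + 120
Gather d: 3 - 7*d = 3 - 7*d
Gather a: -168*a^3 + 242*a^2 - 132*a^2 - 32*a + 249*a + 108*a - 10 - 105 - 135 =-168*a^3 + 110*a^2 + 325*a - 250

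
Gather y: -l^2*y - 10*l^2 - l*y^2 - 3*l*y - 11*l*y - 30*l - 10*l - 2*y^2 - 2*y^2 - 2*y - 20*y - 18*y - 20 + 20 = -10*l^2 - 40*l + y^2*(-l - 4) + y*(-l^2 - 14*l - 40)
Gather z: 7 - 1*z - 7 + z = 0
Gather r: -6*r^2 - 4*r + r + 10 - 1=-6*r^2 - 3*r + 9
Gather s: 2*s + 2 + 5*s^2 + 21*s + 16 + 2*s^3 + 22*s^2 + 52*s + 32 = 2*s^3 + 27*s^2 + 75*s + 50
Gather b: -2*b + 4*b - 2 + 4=2*b + 2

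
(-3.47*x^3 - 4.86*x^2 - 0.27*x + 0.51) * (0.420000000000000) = -1.4574*x^3 - 2.0412*x^2 - 0.1134*x + 0.2142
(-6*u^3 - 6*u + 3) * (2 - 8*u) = 48*u^4 - 12*u^3 + 48*u^2 - 36*u + 6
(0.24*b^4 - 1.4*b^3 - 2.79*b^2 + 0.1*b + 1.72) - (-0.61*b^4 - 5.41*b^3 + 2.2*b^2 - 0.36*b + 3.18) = 0.85*b^4 + 4.01*b^3 - 4.99*b^2 + 0.46*b - 1.46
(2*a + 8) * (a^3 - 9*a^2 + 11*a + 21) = 2*a^4 - 10*a^3 - 50*a^2 + 130*a + 168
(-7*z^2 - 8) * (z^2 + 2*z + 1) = -7*z^4 - 14*z^3 - 15*z^2 - 16*z - 8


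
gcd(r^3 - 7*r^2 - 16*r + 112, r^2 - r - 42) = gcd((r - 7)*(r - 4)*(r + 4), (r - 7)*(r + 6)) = r - 7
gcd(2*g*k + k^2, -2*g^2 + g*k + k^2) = 2*g + k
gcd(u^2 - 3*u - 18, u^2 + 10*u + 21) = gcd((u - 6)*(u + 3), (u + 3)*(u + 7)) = u + 3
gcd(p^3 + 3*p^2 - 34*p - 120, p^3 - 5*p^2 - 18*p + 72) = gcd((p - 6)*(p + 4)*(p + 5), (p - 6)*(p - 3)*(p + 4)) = p^2 - 2*p - 24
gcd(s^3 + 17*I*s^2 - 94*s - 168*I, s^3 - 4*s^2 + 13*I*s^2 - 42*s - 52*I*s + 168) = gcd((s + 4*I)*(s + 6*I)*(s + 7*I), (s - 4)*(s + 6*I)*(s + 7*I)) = s^2 + 13*I*s - 42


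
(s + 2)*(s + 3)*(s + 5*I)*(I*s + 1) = I*s^4 - 4*s^3 + 5*I*s^3 - 20*s^2 + 11*I*s^2 - 24*s + 25*I*s + 30*I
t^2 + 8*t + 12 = (t + 2)*(t + 6)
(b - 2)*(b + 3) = b^2 + b - 6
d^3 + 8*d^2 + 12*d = d*(d + 2)*(d + 6)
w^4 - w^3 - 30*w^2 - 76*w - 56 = (w - 7)*(w + 2)^3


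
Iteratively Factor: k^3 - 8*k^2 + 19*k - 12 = (k - 4)*(k^2 - 4*k + 3) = (k - 4)*(k - 3)*(k - 1)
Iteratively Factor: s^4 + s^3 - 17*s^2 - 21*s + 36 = (s + 3)*(s^3 - 2*s^2 - 11*s + 12) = (s + 3)^2*(s^2 - 5*s + 4) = (s - 4)*(s + 3)^2*(s - 1)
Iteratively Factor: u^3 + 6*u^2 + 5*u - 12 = (u + 4)*(u^2 + 2*u - 3) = (u + 3)*(u + 4)*(u - 1)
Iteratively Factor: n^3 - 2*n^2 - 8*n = (n)*(n^2 - 2*n - 8) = n*(n + 2)*(n - 4)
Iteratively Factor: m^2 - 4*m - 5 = (m + 1)*(m - 5)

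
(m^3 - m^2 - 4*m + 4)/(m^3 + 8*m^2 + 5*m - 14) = (m - 2)/(m + 7)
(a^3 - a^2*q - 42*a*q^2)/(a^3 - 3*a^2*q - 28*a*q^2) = (a + 6*q)/(a + 4*q)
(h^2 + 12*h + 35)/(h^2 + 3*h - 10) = (h + 7)/(h - 2)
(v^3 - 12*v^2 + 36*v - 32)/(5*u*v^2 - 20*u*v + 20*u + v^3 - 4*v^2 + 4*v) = (v - 8)/(5*u + v)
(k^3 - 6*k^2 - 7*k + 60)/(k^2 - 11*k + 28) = (k^2 - 2*k - 15)/(k - 7)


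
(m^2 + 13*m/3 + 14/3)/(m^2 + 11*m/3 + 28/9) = 3*(m + 2)/(3*m + 4)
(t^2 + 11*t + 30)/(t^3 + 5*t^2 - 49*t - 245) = (t + 6)/(t^2 - 49)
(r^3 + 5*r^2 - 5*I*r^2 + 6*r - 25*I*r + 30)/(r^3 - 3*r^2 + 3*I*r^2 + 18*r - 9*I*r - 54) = (r^3 + 5*r^2*(1 - I) + r*(6 - 25*I) + 30)/(r^3 + 3*r^2*(-1 + I) + 9*r*(2 - I) - 54)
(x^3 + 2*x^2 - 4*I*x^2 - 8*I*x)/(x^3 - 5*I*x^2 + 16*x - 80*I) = x*(x + 2)/(x^2 - I*x + 20)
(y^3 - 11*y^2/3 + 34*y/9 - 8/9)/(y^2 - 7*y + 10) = (9*y^2 - 15*y + 4)/(9*(y - 5))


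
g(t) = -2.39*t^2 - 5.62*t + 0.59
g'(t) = -4.78*t - 5.62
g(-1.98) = 2.35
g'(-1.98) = 3.84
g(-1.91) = 2.61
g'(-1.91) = 3.51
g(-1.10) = 3.88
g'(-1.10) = -0.36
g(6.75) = -146.24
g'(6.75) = -37.88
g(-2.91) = -3.29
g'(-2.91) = 8.29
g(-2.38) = 0.43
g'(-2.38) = 5.76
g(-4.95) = -30.15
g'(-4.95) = 18.04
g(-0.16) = 1.43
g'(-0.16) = -4.86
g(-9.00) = -142.42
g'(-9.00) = 37.40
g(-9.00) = -142.42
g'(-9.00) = 37.40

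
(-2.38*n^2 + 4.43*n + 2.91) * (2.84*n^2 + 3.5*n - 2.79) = -6.7592*n^4 + 4.2512*n^3 + 30.4096*n^2 - 2.1747*n - 8.1189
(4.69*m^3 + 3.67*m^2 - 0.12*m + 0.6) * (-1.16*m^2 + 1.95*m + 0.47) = -5.4404*m^5 + 4.8883*m^4 + 9.5*m^3 + 0.7949*m^2 + 1.1136*m + 0.282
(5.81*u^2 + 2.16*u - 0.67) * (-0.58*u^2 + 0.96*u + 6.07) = -3.3698*u^4 + 4.3248*u^3 + 37.7289*u^2 + 12.468*u - 4.0669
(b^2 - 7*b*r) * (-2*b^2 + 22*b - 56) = -2*b^4 + 14*b^3*r + 22*b^3 - 154*b^2*r - 56*b^2 + 392*b*r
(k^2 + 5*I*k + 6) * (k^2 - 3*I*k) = k^4 + 2*I*k^3 + 21*k^2 - 18*I*k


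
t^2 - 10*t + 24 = (t - 6)*(t - 4)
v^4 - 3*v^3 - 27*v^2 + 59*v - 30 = (v - 6)*(v - 1)^2*(v + 5)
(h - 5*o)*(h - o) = h^2 - 6*h*o + 5*o^2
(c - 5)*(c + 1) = c^2 - 4*c - 5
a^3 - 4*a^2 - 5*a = a*(a - 5)*(a + 1)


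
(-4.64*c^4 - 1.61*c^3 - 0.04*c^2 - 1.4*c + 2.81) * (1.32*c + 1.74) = -6.1248*c^5 - 10.1988*c^4 - 2.8542*c^3 - 1.9176*c^2 + 1.2732*c + 4.8894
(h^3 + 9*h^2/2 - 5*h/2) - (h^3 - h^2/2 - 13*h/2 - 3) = 5*h^2 + 4*h + 3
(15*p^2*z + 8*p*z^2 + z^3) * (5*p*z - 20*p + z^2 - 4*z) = 75*p^3*z^2 - 300*p^3*z + 55*p^2*z^3 - 220*p^2*z^2 + 13*p*z^4 - 52*p*z^3 + z^5 - 4*z^4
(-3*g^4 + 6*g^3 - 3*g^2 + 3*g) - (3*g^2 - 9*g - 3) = -3*g^4 + 6*g^3 - 6*g^2 + 12*g + 3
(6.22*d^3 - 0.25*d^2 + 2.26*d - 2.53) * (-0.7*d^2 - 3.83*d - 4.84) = -4.354*d^5 - 23.6476*d^4 - 30.7293*d^3 - 5.6748*d^2 - 1.2485*d + 12.2452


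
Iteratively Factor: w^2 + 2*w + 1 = (w + 1)*(w + 1)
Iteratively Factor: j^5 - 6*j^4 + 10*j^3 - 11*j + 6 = (j - 1)*(j^4 - 5*j^3 + 5*j^2 + 5*j - 6) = (j - 1)^2*(j^3 - 4*j^2 + j + 6) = (j - 1)^2*(j + 1)*(j^2 - 5*j + 6) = (j - 2)*(j - 1)^2*(j + 1)*(j - 3)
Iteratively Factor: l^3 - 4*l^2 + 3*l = (l)*(l^2 - 4*l + 3) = l*(l - 1)*(l - 3)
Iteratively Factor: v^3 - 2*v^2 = (v - 2)*(v^2) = v*(v - 2)*(v)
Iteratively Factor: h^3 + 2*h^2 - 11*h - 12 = (h + 4)*(h^2 - 2*h - 3) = (h - 3)*(h + 4)*(h + 1)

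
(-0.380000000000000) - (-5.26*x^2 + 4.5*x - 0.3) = 5.26*x^2 - 4.5*x - 0.08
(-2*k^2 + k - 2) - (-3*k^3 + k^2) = 3*k^3 - 3*k^2 + k - 2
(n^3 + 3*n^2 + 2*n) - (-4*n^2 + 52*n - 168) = n^3 + 7*n^2 - 50*n + 168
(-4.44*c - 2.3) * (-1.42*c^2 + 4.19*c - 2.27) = 6.3048*c^3 - 15.3376*c^2 + 0.441800000000001*c + 5.221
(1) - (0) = 1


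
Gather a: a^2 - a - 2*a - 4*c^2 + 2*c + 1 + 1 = a^2 - 3*a - 4*c^2 + 2*c + 2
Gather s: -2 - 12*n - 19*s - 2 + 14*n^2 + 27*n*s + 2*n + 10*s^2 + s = 14*n^2 - 10*n + 10*s^2 + s*(27*n - 18) - 4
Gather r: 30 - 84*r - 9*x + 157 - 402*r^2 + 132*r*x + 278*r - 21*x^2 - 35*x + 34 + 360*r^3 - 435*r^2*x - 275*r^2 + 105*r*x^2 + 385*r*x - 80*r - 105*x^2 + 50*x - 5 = 360*r^3 + r^2*(-435*x - 677) + r*(105*x^2 + 517*x + 114) - 126*x^2 + 6*x + 216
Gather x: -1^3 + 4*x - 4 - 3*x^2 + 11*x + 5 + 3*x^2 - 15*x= 0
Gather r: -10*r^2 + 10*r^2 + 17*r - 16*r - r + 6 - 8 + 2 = 0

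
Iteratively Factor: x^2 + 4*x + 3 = (x + 1)*(x + 3)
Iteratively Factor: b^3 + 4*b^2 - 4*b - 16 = (b + 2)*(b^2 + 2*b - 8) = (b + 2)*(b + 4)*(b - 2)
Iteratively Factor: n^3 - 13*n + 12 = (n - 1)*(n^2 + n - 12) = (n - 3)*(n - 1)*(n + 4)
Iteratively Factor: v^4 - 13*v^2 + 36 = (v + 2)*(v^3 - 2*v^2 - 9*v + 18) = (v - 2)*(v + 2)*(v^2 - 9) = (v - 3)*(v - 2)*(v + 2)*(v + 3)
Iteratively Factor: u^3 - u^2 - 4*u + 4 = (u + 2)*(u^2 - 3*u + 2) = (u - 2)*(u + 2)*(u - 1)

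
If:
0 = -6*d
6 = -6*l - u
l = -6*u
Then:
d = 0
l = -36/35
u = 6/35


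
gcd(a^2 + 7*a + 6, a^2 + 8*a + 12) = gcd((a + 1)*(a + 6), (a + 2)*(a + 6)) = a + 6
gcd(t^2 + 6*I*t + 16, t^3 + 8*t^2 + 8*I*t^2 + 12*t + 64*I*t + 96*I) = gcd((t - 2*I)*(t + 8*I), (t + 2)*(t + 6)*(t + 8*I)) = t + 8*I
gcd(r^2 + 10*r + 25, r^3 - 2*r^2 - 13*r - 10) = 1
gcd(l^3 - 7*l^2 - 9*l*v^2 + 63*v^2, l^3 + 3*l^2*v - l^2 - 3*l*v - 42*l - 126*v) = l^2 + 3*l*v - 7*l - 21*v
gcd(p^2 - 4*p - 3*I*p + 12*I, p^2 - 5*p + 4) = p - 4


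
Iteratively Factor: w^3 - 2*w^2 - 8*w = (w + 2)*(w^2 - 4*w) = (w - 4)*(w + 2)*(w)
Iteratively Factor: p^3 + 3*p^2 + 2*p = (p)*(p^2 + 3*p + 2) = p*(p + 2)*(p + 1)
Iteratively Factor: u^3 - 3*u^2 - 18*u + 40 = (u + 4)*(u^2 - 7*u + 10) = (u - 5)*(u + 4)*(u - 2)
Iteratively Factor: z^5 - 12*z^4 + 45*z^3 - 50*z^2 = (z)*(z^4 - 12*z^3 + 45*z^2 - 50*z) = z*(z - 2)*(z^3 - 10*z^2 + 25*z) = z*(z - 5)*(z - 2)*(z^2 - 5*z) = z*(z - 5)^2*(z - 2)*(z)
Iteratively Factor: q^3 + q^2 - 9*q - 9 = (q + 3)*(q^2 - 2*q - 3) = (q - 3)*(q + 3)*(q + 1)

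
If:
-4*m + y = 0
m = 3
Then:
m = 3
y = 12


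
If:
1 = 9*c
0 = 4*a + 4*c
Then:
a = -1/9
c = 1/9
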